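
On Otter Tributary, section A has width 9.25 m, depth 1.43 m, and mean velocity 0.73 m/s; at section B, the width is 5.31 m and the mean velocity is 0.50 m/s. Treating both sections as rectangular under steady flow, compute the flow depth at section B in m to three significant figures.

3.64 m

Q = A₁V₁ = (9.25×1.43) × 0.73 = 9.656 m³/s
d₂ = Q/(b₂ V₂) = 9.656/(5.31×0.50) = 3.637 m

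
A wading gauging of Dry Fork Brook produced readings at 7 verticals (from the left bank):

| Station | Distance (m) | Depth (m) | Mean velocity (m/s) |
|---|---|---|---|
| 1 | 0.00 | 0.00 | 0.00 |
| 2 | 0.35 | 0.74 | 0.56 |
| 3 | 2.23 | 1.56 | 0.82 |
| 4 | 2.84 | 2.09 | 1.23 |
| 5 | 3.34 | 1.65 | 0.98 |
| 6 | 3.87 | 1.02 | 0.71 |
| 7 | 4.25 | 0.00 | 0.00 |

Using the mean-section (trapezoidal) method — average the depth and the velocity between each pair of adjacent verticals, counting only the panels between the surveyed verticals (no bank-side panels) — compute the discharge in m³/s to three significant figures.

4.37 m³/s

Panel 1-2: Δb = 0.35 m, d̄ = (0.00+0.74)/2 = 0.37, v̄ = (0.00+0.56)/2 = 0.28 → q = 0.35×0.37×0.28 = 0.03626 m³/s
Panel 2-3: Δb = 1.88 m, d̄ = (0.74+1.56)/2 = 1.15, v̄ = (0.56+0.82)/2 = 0.69 → q = 1.88×1.15×0.69 = 1.492 m³/s
Panel 3-4: Δb = 0.61 m, d̄ = (1.56+2.09)/2 = 1.825, v̄ = (0.82+1.23)/2 = 1.025 → q = 0.61×1.825×1.025 = 1.141 m³/s
Panel 4-5: Δb = 0.5 m, d̄ = (2.09+1.65)/2 = 1.87, v̄ = (1.23+0.98)/2 = 1.105 → q = 0.5×1.87×1.105 = 1.033 m³/s
Panel 5-6: Δb = 0.53 m, d̄ = (1.65+1.02)/2 = 1.335, v̄ = (0.98+0.71)/2 = 0.845 → q = 0.53×1.335×0.845 = 0.5979 m³/s
Panel 6-7: Δb = 0.38 m, d̄ = (1.02+0.00)/2 = 0.51, v̄ = (0.71+0.00)/2 = 0.355 → q = 0.38×0.51×0.355 = 0.06880 m³/s
Q = Σ q = 4.369 m³/s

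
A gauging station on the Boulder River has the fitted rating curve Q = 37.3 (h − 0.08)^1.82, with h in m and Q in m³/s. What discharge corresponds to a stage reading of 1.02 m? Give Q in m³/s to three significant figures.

33.3 m³/s

Q = 37.3 × (1.02 − 0.08)^1.82 = 37.3 × 0.94^1.82 = 33.33 m³/s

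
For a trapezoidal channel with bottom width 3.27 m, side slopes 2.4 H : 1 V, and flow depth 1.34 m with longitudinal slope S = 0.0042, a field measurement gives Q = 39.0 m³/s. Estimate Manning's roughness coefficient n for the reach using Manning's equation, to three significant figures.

A = (b + z·y)·y = (3.27 + 2.4×1.34)×1.34 = 8.691 m²
P = b + 2y√(1+z²) = 3.27 + 2×1.34×√(1+2.4²) = 10.24 m
R = A/P = 8.691/10.24 = 0.8489 m
n = (1/Q)·A·R^(2/3)·S^(1/2) = (1/39.0) × 8.691 × 0.8966 × 0.06481 = 0.01295

0.0129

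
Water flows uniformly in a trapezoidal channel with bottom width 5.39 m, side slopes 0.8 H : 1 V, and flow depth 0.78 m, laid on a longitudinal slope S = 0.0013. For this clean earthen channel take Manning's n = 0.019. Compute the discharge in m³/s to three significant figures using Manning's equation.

A = (b + z·y)·y = (5.39 + 0.8×0.78)×0.78 = 4.691 m²
P = b + 2y√(1+z²) = 5.39 + 2×0.78×√(1+0.8²) = 7.388 m
R = A/P = 4.691/7.388 = 0.6350 m
Q = (1/n)·A·R^(2/3)·S^(1/2) = (1/0.019) × 4.691 × 0.6350^(2/3) × 0.0013^(1/2) = 6.576 m³/s

6.58 m³/s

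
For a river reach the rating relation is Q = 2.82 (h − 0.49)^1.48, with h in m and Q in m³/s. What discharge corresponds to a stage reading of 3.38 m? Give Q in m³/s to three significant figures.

13.6 m³/s

Q = 2.82 × (3.38 − 0.49)^1.48 = 2.82 × 2.89^1.48 = 13.56 m³/s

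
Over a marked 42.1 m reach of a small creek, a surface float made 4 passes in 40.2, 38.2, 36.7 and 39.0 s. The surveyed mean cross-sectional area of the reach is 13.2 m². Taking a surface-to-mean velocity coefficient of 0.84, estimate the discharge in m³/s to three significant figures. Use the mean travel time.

12.1 m³/s

t̄ = (40.2 + 38.2 + 36.7 + 39.0) / 4 = 38.525 s
v_surface = L / t̄ = 42.1 / 38.525 = 1.093 m/s
v_mean = 0.84 × 1.093 = 0.9179 m/s
Q = A × v_mean = 13.2 × 0.9179 = 12.12 m³/s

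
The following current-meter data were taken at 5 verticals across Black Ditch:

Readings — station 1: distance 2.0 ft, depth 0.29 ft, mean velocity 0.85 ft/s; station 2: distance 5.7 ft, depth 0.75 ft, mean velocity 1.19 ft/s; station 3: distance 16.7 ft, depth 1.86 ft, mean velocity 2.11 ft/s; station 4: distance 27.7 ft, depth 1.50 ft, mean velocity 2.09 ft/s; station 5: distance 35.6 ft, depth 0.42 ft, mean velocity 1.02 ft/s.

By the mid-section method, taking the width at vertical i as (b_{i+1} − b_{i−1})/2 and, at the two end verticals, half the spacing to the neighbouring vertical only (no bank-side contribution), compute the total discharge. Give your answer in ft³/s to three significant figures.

w_1 = (5.7 − 2.0)/2 = 1.85 ft; q_1 = 0.85 × 0.29 × 1.85 = 0.4560 ft³/s
w_2 = (16.7 − 2.0)/2 = 7.35 ft; q_2 = 1.19 × 0.75 × 7.35 = 6.560 ft³/s
w_3 = (27.7 − 5.7)/2 = 11 ft; q_3 = 2.11 × 1.86 × 11 = 43.17 ft³/s
w_4 = (35.6 − 16.7)/2 = 9.45 ft; q_4 = 2.09 × 1.50 × 9.45 = 29.63 ft³/s
w_5 = (35.6 − 27.7)/2 = 3.95 ft; q_5 = 1.02 × 0.42 × 3.95 = 1.692 ft³/s
Q = Σ qᵢ = 81.50 ft³/s

81.5 ft³/s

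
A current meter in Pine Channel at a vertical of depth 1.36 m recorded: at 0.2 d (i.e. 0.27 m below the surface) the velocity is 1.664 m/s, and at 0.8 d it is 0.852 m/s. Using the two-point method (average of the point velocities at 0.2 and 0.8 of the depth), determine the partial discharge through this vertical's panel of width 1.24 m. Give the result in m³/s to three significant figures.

2.12 m³/s

v̄ = (1.664 + 0.852) / 2 = 1.258 m/s
q = v̄ × d × w = 1.258 × 1.36 × 1.24 = 2.121 m³/s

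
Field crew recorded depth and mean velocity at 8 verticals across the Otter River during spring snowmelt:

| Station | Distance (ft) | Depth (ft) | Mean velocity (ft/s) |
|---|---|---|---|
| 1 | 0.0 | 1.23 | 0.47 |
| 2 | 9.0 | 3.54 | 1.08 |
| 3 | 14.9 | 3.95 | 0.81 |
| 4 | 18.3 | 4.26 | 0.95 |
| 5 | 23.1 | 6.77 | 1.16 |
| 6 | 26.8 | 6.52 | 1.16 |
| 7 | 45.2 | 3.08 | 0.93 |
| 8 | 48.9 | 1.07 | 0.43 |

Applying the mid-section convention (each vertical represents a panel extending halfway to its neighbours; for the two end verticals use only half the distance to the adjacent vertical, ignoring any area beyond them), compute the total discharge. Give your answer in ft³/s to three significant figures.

w_1 = (9.0 − 0.0)/2 = 4.5 ft; q_1 = 0.47 × 1.23 × 4.5 = 2.601 ft³/s
w_2 = (14.9 − 0.0)/2 = 7.45 ft; q_2 = 1.08 × 3.54 × 7.45 = 28.48 ft³/s
w_3 = (18.3 − 9.0)/2 = 4.65 ft; q_3 = 0.81 × 3.95 × 4.65 = 14.88 ft³/s
w_4 = (23.1 − 14.9)/2 = 4.1 ft; q_4 = 0.95 × 4.26 × 4.1 = 16.59 ft³/s
w_5 = (26.8 − 18.3)/2 = 4.25 ft; q_5 = 1.16 × 6.77 × 4.25 = 33.38 ft³/s
w_6 = (45.2 − 23.1)/2 = 11.05 ft; q_6 = 1.16 × 6.52 × 11.05 = 83.57 ft³/s
w_7 = (48.9 − 26.8)/2 = 11.05 ft; q_7 = 0.93 × 3.08 × 11.05 = 31.65 ft³/s
w_8 = (48.9 − 45.2)/2 = 1.85 ft; q_8 = 0.43 × 1.07 × 1.85 = 0.8512 ft³/s
Q = Σ qᵢ = 212.0 ft³/s

212 ft³/s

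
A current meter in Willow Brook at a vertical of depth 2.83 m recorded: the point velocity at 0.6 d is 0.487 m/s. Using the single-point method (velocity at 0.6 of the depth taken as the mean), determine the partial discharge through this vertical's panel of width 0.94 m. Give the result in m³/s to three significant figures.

1.30 m³/s

v̄ = v₀.₆ = 0.487 m/s
q = v̄ × d × w = 0.4870 × 2.83 × 0.94 = 1.296 m³/s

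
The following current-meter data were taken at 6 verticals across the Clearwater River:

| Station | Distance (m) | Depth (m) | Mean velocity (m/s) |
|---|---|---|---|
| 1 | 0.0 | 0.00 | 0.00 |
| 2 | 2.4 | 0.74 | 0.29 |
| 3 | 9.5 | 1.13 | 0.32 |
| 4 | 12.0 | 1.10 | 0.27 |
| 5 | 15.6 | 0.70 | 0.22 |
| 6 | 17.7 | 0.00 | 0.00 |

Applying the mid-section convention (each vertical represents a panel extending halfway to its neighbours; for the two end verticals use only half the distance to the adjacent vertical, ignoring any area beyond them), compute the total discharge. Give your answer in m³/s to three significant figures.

4.10 m³/s

w_2 = (9.5 − 0.0)/2 = 4.75 m; q_2 = 0.29 × 0.74 × 4.75 = 1.019 m³/s
w_3 = (12.0 − 2.4)/2 = 4.8 m; q_3 = 0.32 × 1.13 × 4.8 = 1.736 m³/s
w_4 = (15.6 − 9.5)/2 = 3.05 m; q_4 = 0.27 × 1.10 × 3.05 = 0.9059 m³/s
w_5 = (17.7 − 12.0)/2 = 2.85 m; q_5 = 0.22 × 0.70 × 2.85 = 0.4389 m³/s
Stations 1, 6 contribute zero (depth or velocity is 0).
Q = Σ qᵢ = 4.100 m³/s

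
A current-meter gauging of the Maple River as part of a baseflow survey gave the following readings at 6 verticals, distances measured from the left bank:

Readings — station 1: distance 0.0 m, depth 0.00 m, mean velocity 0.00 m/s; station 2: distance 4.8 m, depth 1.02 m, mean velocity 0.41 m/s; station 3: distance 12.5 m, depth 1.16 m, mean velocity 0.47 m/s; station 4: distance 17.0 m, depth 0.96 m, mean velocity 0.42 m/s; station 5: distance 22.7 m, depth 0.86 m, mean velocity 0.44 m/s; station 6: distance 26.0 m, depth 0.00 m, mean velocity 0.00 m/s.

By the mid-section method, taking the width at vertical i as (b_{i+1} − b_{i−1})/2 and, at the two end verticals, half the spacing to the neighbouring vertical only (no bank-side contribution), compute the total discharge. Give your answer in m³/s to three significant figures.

9.70 m³/s

w_2 = (12.5 − 0.0)/2 = 6.25 m; q_2 = 0.41 × 1.02 × 6.25 = 2.614 m³/s
w_3 = (17.0 − 4.8)/2 = 6.1 m; q_3 = 0.47 × 1.16 × 6.1 = 3.326 m³/s
w_4 = (22.7 − 12.5)/2 = 5.1 m; q_4 = 0.42 × 0.96 × 5.1 = 2.056 m³/s
w_5 = (26.0 − 17.0)/2 = 4.5 m; q_5 = 0.44 × 0.86 × 4.5 = 1.703 m³/s
Stations 1, 6 contribute zero (depth or velocity is 0).
Q = Σ qᵢ = 9.699 m³/s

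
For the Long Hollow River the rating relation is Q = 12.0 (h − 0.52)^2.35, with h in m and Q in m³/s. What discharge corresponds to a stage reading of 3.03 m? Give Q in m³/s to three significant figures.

104 m³/s

Q = 12.0 × (3.03 − 0.52)^2.35 = 12.0 × 2.51^2.35 = 104.3 m³/s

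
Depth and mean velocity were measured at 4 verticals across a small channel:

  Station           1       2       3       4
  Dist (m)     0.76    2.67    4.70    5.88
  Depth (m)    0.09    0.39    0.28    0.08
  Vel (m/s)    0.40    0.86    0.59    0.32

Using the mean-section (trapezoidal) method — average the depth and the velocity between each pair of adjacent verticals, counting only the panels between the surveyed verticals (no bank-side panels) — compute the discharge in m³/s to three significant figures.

0.878 m³/s

Panel 1-2: Δb = 1.91 m, d̄ = (0.09+0.39)/2 = 0.24, v̄ = (0.40+0.86)/2 = 0.63 → q = 1.91×0.24×0.63 = 0.2888 m³/s
Panel 2-3: Δb = 2.03 m, d̄ = (0.39+0.28)/2 = 0.335, v̄ = (0.86+0.59)/2 = 0.725 → q = 2.03×0.335×0.725 = 0.4930 m³/s
Panel 3-4: Δb = 1.18 m, d̄ = (0.28+0.08)/2 = 0.18, v̄ = (0.59+0.32)/2 = 0.455 → q = 1.18×0.18×0.455 = 0.09664 m³/s
Q = Σ q = 0.8785 m³/s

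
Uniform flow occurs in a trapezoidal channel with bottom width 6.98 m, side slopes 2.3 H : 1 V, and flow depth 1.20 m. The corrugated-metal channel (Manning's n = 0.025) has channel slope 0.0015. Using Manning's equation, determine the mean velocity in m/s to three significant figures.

A = (b + z·y)·y = (6.98 + 2.3×1.20)×1.20 = 11.69 m²
P = b + 2y√(1+z²) = 6.98 + 2×1.20×√(1+2.3²) = 13.00 m
R = A/P = 11.69/13.00 = 0.8991 m
Q = (1/n)·A·R^(2/3)·S^(1/2) = (1/0.025) × 11.69 × 0.8991^(2/3) × 0.0015^(1/2) = 16.87 m³/s
V = Q/A = 16.87/11.69 = 1.443 m/s

1.44 m/s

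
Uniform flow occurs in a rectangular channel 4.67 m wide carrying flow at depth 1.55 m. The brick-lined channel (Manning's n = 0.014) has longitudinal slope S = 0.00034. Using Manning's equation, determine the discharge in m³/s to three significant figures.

A = b·y = 4.67 × 1.55 = 7.239 m²
P = b + 2y = 4.67 + 2×1.55 = 7.770 m
R = A/P = 7.239/7.770 = 0.9316 m
Q = (1/n)·A·R^(2/3)·S^(1/2) = (1/0.014) × 7.239 × 0.9316^(2/3) × 0.00034^(1/2) = 9.094 m³/s

9.09 m³/s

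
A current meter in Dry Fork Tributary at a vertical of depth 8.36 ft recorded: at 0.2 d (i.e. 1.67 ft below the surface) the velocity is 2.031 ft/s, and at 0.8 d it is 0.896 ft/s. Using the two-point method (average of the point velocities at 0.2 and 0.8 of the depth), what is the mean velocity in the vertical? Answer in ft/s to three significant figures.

v̄ = (2.031 + 0.896) / 2 = 1.464 ft/s

1.46 ft/s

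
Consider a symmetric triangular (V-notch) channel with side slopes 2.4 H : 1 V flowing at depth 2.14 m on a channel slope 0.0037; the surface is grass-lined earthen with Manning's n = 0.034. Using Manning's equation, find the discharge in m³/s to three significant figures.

19.5 m³/s

A = z·y² = 2.4×2.14² = 10.99 m²
P = 2y√(1+z²) = 2×2.14×√(1+2.4²) = 11.13 m
R = A/P = 10.99/11.13 = 0.9877 m
Q = (1/n)·A·R^(2/3)·S^(1/2) = (1/0.034) × 10.99 × 0.9877^(2/3) × 0.0037^(1/2) = 19.50 m³/s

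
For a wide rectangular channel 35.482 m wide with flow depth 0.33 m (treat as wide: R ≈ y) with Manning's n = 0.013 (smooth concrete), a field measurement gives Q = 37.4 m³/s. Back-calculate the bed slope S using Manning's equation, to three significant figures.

A = b·y = 35.482 × 0.33 = 11.71 m²
Wide channel: R ≈ y = 0.33 m
S = (Q·n / (1·A·R^(2/3)))² = (37.4×0.013 / (1×11.71×0.4775))² = 0.007561

0.00756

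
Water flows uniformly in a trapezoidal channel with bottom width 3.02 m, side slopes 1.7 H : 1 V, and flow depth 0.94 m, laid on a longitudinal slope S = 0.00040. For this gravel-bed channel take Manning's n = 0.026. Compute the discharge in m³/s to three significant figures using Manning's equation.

A = (b + z·y)·y = (3.02 + 1.7×0.94)×0.94 = 4.341 m²
P = b + 2y√(1+z²) = 3.02 + 2×0.94×√(1+1.7²) = 6.728 m
R = A/P = 4.341/6.728 = 0.6452 m
Q = (1/n)·A·R^(2/3)·S^(1/2) = (1/0.026) × 4.341 × 0.6452^(2/3) × 0.00040^(1/2) = 2.493 m³/s

2.49 m³/s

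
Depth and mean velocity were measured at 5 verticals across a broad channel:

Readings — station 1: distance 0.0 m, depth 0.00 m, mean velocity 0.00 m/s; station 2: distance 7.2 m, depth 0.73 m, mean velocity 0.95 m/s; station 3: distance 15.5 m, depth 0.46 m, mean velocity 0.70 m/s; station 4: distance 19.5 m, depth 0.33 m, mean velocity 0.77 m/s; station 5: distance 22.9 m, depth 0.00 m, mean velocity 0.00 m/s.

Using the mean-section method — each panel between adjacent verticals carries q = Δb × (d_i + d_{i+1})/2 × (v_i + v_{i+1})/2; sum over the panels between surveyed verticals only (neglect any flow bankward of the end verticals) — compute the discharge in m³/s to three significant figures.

Panel 1-2: Δb = 7.2 m, d̄ = (0.00+0.73)/2 = 0.365, v̄ = (0.00+0.95)/2 = 0.475 → q = 7.2×0.365×0.475 = 1.248 m³/s
Panel 2-3: Δb = 8.3 m, d̄ = (0.73+0.46)/2 = 0.595, v̄ = (0.95+0.70)/2 = 0.825 → q = 8.3×0.595×0.825 = 4.074 m³/s
Panel 3-4: Δb = 4 m, d̄ = (0.46+0.33)/2 = 0.395, v̄ = (0.70+0.77)/2 = 0.735 → q = 4×0.395×0.735 = 1.161 m³/s
Panel 4-5: Δb = 3.4 m, d̄ = (0.33+0.00)/2 = 0.165, v̄ = (0.77+0.00)/2 = 0.385 → q = 3.4×0.165×0.385 = 0.2160 m³/s
Q = Σ q = 6.700 m³/s

6.70 m³/s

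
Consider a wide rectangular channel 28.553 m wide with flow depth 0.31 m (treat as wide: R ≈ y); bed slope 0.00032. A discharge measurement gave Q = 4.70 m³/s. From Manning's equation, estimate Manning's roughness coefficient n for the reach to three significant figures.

A = b·y = 28.553 × 0.31 = 8.851 m²
Wide channel: R ≈ y = 0.31 m
n = (1/Q)·A·R^(2/3)·S^(1/2) = (1/4.70) × 8.851 × 0.4580 × 0.01789 = 0.01543

0.0154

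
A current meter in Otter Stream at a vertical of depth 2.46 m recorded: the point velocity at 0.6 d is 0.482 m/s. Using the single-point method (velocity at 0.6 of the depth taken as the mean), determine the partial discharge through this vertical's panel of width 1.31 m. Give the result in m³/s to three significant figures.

v̄ = v₀.₆ = 0.482 m/s
q = v̄ × d × w = 0.4820 × 2.46 × 1.31 = 1.553 m³/s

1.55 m³/s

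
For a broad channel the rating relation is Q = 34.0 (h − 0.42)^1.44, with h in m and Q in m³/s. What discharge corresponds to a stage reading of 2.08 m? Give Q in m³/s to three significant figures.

Q = 34.0 × (2.08 − 0.42)^1.44 = 34.0 × 1.66^1.44 = 70.54 m³/s

70.5 m³/s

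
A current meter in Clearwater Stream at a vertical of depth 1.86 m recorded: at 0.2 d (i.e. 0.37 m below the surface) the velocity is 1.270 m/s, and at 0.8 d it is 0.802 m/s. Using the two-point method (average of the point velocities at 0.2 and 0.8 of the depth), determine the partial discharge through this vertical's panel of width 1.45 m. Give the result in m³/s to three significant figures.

2.79 m³/s

v̄ = (1.270 + 0.802) / 2 = 1.036 m/s
q = v̄ × d × w = 1.036 × 1.86 × 1.45 = 2.794 m³/s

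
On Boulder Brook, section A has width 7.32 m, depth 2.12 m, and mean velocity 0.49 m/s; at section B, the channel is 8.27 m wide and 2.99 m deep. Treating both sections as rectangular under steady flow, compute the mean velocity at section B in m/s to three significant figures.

0.308 m/s

Q = A₁V₁ = (7.32×2.12) × 0.49 = 7.604 m³/s
A₂ = 8.27 × 2.99 = 24.73 m²
V₂ = Q/A₂ = 7.604/24.73 = 0.3075 m/s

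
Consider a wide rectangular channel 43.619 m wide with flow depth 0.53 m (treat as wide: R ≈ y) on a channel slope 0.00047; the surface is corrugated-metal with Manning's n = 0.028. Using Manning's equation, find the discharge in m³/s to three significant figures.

11.7 m³/s

A = b·y = 43.619 × 0.53 = 23.12 m²
Wide channel: R ≈ y = 0.53 m
Q = (1/n)·A·R^(2/3)·S^(1/2) = (1/0.028) × 23.12 × 0.5300^(2/3) × 0.00047^(1/2) = 11.72 m³/s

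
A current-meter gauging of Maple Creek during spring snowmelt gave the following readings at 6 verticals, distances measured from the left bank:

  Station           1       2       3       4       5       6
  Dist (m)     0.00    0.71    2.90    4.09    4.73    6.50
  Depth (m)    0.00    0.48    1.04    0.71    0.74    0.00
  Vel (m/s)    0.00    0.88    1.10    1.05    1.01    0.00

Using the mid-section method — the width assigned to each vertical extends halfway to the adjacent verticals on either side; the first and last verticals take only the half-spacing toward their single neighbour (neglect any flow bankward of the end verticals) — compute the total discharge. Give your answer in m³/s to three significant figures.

4.13 m³/s

w_2 = (2.90 − 0.00)/2 = 1.45 m; q_2 = 0.88 × 0.48 × 1.45 = 0.6125 m³/s
w_3 = (4.09 − 0.71)/2 = 1.69 m; q_3 = 1.10 × 1.04 × 1.69 = 1.933 m³/s
w_4 = (4.73 − 2.90)/2 = 0.915 m; q_4 = 1.05 × 0.71 × 0.915 = 0.6821 m³/s
w_5 = (6.50 − 4.09)/2 = 1.205 m; q_5 = 1.01 × 0.74 × 1.205 = 0.9006 m³/s
Stations 1, 6 contribute zero (depth or velocity is 0).
Q = Σ qᵢ = 4.129 m³/s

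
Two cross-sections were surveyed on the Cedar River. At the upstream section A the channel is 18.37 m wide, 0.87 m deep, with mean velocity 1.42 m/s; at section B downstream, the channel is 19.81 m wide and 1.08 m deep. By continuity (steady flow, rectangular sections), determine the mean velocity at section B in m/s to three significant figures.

Q = A₁V₁ = (18.37×0.87) × 1.42 = 22.69 m³/s
A₂ = 19.81 × 1.08 = 21.39 m²
V₂ = Q/A₂ = 22.69/21.39 = 1.061 m/s

1.06 m/s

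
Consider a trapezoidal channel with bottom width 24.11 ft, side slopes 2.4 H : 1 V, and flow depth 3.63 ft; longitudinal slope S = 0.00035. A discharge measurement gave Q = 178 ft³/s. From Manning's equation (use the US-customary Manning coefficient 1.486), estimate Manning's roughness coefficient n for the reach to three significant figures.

0.0367

A = (b + z·y)·y = (24.11 + 2.4×3.63)×3.63 = 119.1 ft²
P = b + 2y√(1+z²) = 24.11 + 2×3.63×√(1+2.4²) = 42.99 ft
R = A/P = 119.1/42.99 = 2.772 ft
n = (1.486/Q)·A·R^(2/3)·S^(1/2) = (1.486/178) × 119.1 × 1.973 × 0.01871 = 0.03672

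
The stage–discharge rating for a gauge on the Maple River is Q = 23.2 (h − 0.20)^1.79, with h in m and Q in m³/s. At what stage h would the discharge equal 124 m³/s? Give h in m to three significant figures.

h − h₀ = (Q/C)^(1/b) = (124/23.2)^(1/1.79) = 2.551 m
h = 0.20 + 2.551 = 2.751 m

2.75 m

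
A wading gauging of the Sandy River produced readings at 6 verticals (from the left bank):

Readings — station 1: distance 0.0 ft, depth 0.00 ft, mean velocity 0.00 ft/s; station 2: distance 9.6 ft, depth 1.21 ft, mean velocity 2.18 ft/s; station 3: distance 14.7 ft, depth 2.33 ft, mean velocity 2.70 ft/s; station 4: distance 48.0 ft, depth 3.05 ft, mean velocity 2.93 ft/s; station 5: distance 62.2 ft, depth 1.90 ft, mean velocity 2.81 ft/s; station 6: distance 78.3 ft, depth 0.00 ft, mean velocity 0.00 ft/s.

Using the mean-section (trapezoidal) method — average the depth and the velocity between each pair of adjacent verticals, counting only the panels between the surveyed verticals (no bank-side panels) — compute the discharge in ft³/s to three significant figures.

Panel 1-2: Δb = 9.6 ft, d̄ = (0.00+1.21)/2 = 0.605, v̄ = (0.00+2.18)/2 = 1.09 → q = 9.6×0.605×1.09 = 6.331 ft³/s
Panel 2-3: Δb = 5.1 ft, d̄ = (1.21+2.33)/2 = 1.77, v̄ = (2.18+2.70)/2 = 2.44 → q = 5.1×1.77×2.44 = 22.03 ft³/s
Panel 3-4: Δb = 33.3 ft, d̄ = (2.33+3.05)/2 = 2.69, v̄ = (2.70+2.93)/2 = 2.815 → q = 33.3×2.69×2.815 = 252.2 ft³/s
Panel 4-5: Δb = 14.2 ft, d̄ = (3.05+1.90)/2 = 2.475, v̄ = (2.93+2.81)/2 = 2.87 → q = 14.2×2.475×2.87 = 100.9 ft³/s
Panel 5-6: Δb = 16.1 ft, d̄ = (1.90+0.00)/2 = 0.95, v̄ = (2.81+0.00)/2 = 1.405 → q = 16.1×0.95×1.405 = 21.49 ft³/s
Q = Σ q = 402.9 ft³/s

403 ft³/s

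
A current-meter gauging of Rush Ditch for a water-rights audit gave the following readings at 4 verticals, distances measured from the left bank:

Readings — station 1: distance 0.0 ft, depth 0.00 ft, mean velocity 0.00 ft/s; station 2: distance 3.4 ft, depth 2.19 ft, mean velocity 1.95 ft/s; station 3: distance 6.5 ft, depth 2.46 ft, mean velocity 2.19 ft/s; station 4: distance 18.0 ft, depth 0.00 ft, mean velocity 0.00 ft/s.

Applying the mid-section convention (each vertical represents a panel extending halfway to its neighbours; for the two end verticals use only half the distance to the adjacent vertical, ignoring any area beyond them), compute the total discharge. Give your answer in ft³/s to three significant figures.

53.2 ft³/s

w_2 = (6.5 − 0.0)/2 = 3.25 ft; q_2 = 1.95 × 2.19 × 3.25 = 13.88 ft³/s
w_3 = (18.0 − 3.4)/2 = 7.3 ft; q_3 = 2.19 × 2.46 × 7.3 = 39.33 ft³/s
Stations 1, 4 contribute zero (depth or velocity is 0).
Q = Σ qᵢ = 53.21 ft³/s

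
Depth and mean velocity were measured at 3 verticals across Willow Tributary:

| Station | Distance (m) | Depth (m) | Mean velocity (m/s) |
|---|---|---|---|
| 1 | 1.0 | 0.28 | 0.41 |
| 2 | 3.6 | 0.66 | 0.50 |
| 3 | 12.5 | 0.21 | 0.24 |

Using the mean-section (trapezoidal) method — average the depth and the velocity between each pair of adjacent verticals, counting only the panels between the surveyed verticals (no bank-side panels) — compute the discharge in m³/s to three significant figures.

1.99 m³/s

Panel 1-2: Δb = 2.6 m, d̄ = (0.28+0.66)/2 = 0.47, v̄ = (0.41+0.50)/2 = 0.455 → q = 2.6×0.47×0.455 = 0.5560 m³/s
Panel 2-3: Δb = 8.9 m, d̄ = (0.66+0.21)/2 = 0.435, v̄ = (0.50+0.24)/2 = 0.37 → q = 8.9×0.435×0.37 = 1.432 m³/s
Q = Σ q = 1.988 m³/s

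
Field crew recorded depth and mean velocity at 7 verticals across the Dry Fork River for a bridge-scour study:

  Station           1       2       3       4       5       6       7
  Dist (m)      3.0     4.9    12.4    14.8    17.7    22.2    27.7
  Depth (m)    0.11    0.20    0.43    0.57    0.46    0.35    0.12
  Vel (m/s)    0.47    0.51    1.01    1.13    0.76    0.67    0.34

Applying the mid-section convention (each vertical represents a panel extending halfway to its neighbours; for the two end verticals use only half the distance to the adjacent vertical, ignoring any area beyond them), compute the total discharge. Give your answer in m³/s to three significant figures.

6.96 m³/s

w_1 = (4.9 − 3.0)/2 = 0.95 m; q_1 = 0.47 × 0.11 × 0.95 = 0.04912 m³/s
w_2 = (12.4 − 3.0)/2 = 4.7 m; q_2 = 0.51 × 0.20 × 4.7 = 0.4794 m³/s
w_3 = (14.8 − 4.9)/2 = 4.95 m; q_3 = 1.01 × 0.43 × 4.95 = 2.150 m³/s
w_4 = (17.7 − 12.4)/2 = 2.65 m; q_4 = 1.13 × 0.57 × 2.65 = 1.707 m³/s
w_5 = (22.2 − 14.8)/2 = 3.7 m; q_5 = 0.76 × 0.46 × 3.7 = 1.294 m³/s
w_6 = (27.7 − 17.7)/2 = 5 m; q_6 = 0.67 × 0.35 × 5 = 1.173 m³/s
w_7 = (27.7 − 22.2)/2 = 2.75 m; q_7 = 0.34 × 0.12 × 2.75 = 0.1122 m³/s
Q = Σ qᵢ = 6.963 m³/s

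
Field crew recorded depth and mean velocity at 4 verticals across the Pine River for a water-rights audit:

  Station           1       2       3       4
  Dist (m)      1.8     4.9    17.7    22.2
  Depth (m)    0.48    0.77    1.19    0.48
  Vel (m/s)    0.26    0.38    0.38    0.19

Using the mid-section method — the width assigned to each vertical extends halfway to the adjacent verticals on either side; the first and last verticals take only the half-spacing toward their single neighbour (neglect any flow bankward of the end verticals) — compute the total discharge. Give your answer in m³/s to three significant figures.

6.64 m³/s

w_1 = (4.9 − 1.8)/2 = 1.55 m; q_1 = 0.26 × 0.48 × 1.55 = 0.1934 m³/s
w_2 = (17.7 − 1.8)/2 = 7.95 m; q_2 = 0.38 × 0.77 × 7.95 = 2.326 m³/s
w_3 = (22.2 − 4.9)/2 = 8.65 m; q_3 = 0.38 × 1.19 × 8.65 = 3.912 m³/s
w_4 = (22.2 − 17.7)/2 = 2.25 m; q_4 = 0.19 × 0.48 × 2.25 = 0.2052 m³/s
Q = Σ qᵢ = 6.636 m³/s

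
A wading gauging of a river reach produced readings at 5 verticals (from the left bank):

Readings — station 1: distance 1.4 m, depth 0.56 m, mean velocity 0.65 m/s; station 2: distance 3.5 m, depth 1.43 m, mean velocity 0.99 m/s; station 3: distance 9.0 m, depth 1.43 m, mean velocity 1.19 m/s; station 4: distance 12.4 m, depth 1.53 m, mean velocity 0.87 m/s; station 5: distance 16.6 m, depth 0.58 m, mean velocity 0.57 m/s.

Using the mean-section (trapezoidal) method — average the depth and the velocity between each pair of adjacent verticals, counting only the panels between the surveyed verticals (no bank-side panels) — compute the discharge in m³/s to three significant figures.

Panel 1-2: Δb = 2.1 m, d̄ = (0.56+1.43)/2 = 0.995, v̄ = (0.65+0.99)/2 = 0.82 → q = 2.1×0.995×0.82 = 1.713 m³/s
Panel 2-3: Δb = 5.5 m, d̄ = (1.43+1.43)/2 = 1.43, v̄ = (0.99+1.19)/2 = 1.09 → q = 5.5×1.43×1.09 = 8.573 m³/s
Panel 3-4: Δb = 3.4 m, d̄ = (1.43+1.53)/2 = 1.48, v̄ = (1.19+0.87)/2 = 1.03 → q = 3.4×1.48×1.03 = 5.183 m³/s
Panel 4-5: Δb = 4.2 m, d̄ = (1.53+0.58)/2 = 1.055, v̄ = (0.87+0.57)/2 = 0.72 → q = 4.2×1.055×0.72 = 3.190 m³/s
Q = Σ q = 18.66 m³/s

18.7 m³/s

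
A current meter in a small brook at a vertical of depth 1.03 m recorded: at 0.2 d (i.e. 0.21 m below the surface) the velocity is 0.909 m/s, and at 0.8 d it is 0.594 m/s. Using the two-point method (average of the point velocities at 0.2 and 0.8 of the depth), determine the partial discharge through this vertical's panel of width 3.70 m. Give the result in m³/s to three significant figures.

2.86 m³/s

v̄ = (0.909 + 0.594) / 2 = 0.7515 m/s
q = v̄ × d × w = 0.7515 × 1.03 × 3.70 = 2.864 m³/s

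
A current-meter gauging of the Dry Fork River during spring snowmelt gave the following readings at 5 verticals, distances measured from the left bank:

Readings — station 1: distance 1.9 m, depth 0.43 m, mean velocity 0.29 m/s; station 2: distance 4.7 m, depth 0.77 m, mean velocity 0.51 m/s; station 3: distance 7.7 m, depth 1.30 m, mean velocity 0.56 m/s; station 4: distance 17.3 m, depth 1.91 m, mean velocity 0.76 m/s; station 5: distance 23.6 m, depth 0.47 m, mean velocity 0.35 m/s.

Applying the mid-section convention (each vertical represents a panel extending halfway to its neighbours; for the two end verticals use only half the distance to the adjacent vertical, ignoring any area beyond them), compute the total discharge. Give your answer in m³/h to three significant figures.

w_1 = (4.7 − 1.9)/2 = 1.4 m; q_1 = 0.29 × 0.43 × 1.4 = 0.1746 m³/s
w_2 = (7.7 − 1.9)/2 = 2.9 m; q_2 = 0.51 × 0.77 × 2.9 = 1.139 m³/s
w_3 = (17.3 − 4.7)/2 = 6.3 m; q_3 = 0.56 × 1.30 × 6.3 = 4.586 m³/s
w_4 = (23.6 − 7.7)/2 = 7.95 m; q_4 = 0.76 × 1.91 × 7.95 = 11.54 m³/s
w_5 = (23.6 − 17.3)/2 = 3.15 m; q_5 = 0.35 × 0.47 × 3.15 = 0.5182 m³/s
Q = Σ qᵢ = 17.96 m³/s
= 17.96 × 3600 = 64650 m³/h

64600 m³/h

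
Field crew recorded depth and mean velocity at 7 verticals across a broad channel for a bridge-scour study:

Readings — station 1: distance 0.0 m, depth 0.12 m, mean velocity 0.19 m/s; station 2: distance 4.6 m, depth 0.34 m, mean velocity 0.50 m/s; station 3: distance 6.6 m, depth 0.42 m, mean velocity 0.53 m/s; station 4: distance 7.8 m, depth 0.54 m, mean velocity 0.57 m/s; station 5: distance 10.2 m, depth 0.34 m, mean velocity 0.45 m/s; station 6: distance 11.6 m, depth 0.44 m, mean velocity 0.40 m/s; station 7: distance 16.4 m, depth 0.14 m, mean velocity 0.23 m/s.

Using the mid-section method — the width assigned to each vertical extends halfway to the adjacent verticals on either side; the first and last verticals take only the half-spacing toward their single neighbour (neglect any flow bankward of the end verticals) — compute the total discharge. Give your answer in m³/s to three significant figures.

w_1 = (4.6 − 0.0)/2 = 2.3 m; q_1 = 0.19 × 0.12 × 2.3 = 0.05244 m³/s
w_2 = (6.6 − 0.0)/2 = 3.3 m; q_2 = 0.50 × 0.34 × 3.3 = 0.5610 m³/s
w_3 = (7.8 − 4.6)/2 = 1.6 m; q_3 = 0.53 × 0.42 × 1.6 = 0.3562 m³/s
w_4 = (10.2 − 6.6)/2 = 1.8 m; q_4 = 0.57 × 0.54 × 1.8 = 0.5540 m³/s
w_5 = (11.6 − 7.8)/2 = 1.9 m; q_5 = 0.45 × 0.34 × 1.9 = 0.2907 m³/s
w_6 = (16.4 − 10.2)/2 = 3.1 m; q_6 = 0.40 × 0.44 × 3.1 = 0.5456 m³/s
w_7 = (16.4 − 11.6)/2 = 2.4 m; q_7 = 0.23 × 0.14 × 2.4 = 0.07728 m³/s
Q = Σ qᵢ = 2.437 m³/s

2.44 m³/s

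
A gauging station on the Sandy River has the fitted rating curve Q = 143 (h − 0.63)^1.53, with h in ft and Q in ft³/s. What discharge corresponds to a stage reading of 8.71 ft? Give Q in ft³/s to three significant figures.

3500 ft³/s

Q = 143 × (8.71 − 0.63)^1.53 = 143 × 8.08^1.53 = 3497 ft³/s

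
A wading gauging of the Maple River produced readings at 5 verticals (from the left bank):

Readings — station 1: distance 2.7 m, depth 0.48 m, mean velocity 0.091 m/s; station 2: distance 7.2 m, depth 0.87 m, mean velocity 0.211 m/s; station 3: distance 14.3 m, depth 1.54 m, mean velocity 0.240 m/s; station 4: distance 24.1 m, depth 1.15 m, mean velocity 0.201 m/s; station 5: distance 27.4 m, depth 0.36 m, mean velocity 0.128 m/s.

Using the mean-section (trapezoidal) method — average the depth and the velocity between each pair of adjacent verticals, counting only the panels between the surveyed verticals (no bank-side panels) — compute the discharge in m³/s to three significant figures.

Panel 1-2: Δb = 4.5 m, d̄ = (0.48+0.87)/2 = 0.675, v̄ = (0.091+0.211)/2 = 0.151 → q = 4.5×0.675×0.151 = 0.4587 m³/s
Panel 2-3: Δb = 7.1 m, d̄ = (0.87+1.54)/2 = 1.205, v̄ = (0.211+0.240)/2 = 0.2255 → q = 7.1×1.205×0.2255 = 1.929 m³/s
Panel 3-4: Δb = 9.8 m, d̄ = (1.54+1.15)/2 = 1.345, v̄ = (0.240+0.201)/2 = 0.2205 → q = 9.8×1.345×0.2205 = 2.906 m³/s
Panel 4-5: Δb = 3.3 m, d̄ = (1.15+0.36)/2 = 0.755, v̄ = (0.201+0.128)/2 = 0.1645 → q = 3.3×0.755×0.1645 = 0.4099 m³/s
Q = Σ q = 5.704 m³/s

5.70 m³/s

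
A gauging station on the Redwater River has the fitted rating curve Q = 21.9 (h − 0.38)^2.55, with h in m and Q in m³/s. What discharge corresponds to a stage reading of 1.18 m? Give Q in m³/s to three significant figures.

12.4 m³/s

Q = 21.9 × (1.18 − 0.38)^2.55 = 21.9 × 0.8^2.55 = 12.40 m³/s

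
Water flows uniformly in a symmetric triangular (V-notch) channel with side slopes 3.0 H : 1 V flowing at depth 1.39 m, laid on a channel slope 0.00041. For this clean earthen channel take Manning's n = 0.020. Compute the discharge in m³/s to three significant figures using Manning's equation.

4.45 m³/s

A = z·y² = 3.0×1.39² = 5.796 m²
P = 2y√(1+z²) = 2×1.39×√(1+3.0²) = 8.791 m
R = A/P = 5.796/8.791 = 0.6593 m
Q = (1/n)·A·R^(2/3)·S^(1/2) = (1/0.020) × 5.796 × 0.6593^(2/3) × 0.00041^(1/2) = 4.445 m³/s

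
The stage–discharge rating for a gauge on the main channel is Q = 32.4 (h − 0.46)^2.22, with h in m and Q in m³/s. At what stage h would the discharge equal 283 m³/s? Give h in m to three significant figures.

h − h₀ = (Q/C)^(1/b) = (283/32.4)^(1/2.22) = 2.654 m
h = 0.46 + 2.654 = 3.114 m

3.11 m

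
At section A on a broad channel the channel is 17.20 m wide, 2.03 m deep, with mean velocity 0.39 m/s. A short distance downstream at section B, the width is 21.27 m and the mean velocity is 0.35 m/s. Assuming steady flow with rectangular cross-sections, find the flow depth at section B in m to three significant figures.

1.83 m

Q = A₁V₁ = (17.20×2.03) × 0.39 = 13.62 m³/s
d₂ = Q/(b₂ V₂) = 13.62/(21.27×0.35) = 1.829 m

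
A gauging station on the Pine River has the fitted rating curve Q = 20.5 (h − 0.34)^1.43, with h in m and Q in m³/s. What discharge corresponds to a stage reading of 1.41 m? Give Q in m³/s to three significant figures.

Q = 20.5 × (1.41 − 0.34)^1.43 = 20.5 × 1.07^1.43 = 22.58 m³/s

22.6 m³/s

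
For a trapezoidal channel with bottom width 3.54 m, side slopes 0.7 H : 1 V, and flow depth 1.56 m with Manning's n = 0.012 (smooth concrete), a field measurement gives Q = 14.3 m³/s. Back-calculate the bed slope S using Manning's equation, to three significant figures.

A = (b + z·y)·y = (3.54 + 0.7×1.56)×1.56 = 7.226 m²
P = b + 2y√(1+z²) = 3.54 + 2×1.56×√(1+0.7²) = 7.348 m
R = A/P = 7.226/7.348 = 0.9833 m
S = (Q·n / (1·A·R^(2/3)))² = (14.3×0.012 / (1×7.226×0.9889))² = 0.0005767

0.000577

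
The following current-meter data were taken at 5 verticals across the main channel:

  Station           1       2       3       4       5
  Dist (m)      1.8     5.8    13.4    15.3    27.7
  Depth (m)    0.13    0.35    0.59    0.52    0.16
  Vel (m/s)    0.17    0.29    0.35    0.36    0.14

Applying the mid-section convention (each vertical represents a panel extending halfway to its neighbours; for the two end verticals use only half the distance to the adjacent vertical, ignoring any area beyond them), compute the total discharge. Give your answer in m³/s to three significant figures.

w_1 = (5.8 − 1.8)/2 = 2 m; q_1 = 0.17 × 0.13 × 2 = 0.04420 m³/s
w_2 = (13.4 − 1.8)/2 = 5.8 m; q_2 = 0.29 × 0.35 × 5.8 = 0.5887 m³/s
w_3 = (15.3 − 5.8)/2 = 4.75 m; q_3 = 0.35 × 0.59 × 4.75 = 0.9809 m³/s
w_4 = (27.7 − 13.4)/2 = 7.15 m; q_4 = 0.36 × 0.52 × 7.15 = 1.338 m³/s
w_5 = (27.7 − 15.3)/2 = 6.2 m; q_5 = 0.14 × 0.16 × 6.2 = 0.1389 m³/s
Q = Σ qᵢ = 3.091 m³/s

3.09 m³/s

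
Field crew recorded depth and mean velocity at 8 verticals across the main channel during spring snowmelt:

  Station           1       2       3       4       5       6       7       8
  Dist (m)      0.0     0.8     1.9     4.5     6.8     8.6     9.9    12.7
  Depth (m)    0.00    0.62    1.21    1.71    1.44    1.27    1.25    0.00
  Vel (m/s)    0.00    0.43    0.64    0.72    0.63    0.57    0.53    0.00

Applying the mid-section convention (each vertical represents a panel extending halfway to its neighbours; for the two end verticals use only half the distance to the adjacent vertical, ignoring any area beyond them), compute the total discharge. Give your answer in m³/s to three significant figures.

9.04 m³/s

w_2 = (1.9 − 0.0)/2 = 0.95 m; q_2 = 0.43 × 0.62 × 0.95 = 0.2533 m³/s
w_3 = (4.5 − 0.8)/2 = 1.85 m; q_3 = 0.64 × 1.21 × 1.85 = 1.433 m³/s
w_4 = (6.8 − 1.9)/2 = 2.45 m; q_4 = 0.72 × 1.71 × 2.45 = 3.016 m³/s
w_5 = (8.6 − 4.5)/2 = 2.05 m; q_5 = 0.63 × 1.44 × 2.05 = 1.860 m³/s
w_6 = (9.9 − 6.8)/2 = 1.55 m; q_6 = 0.57 × 1.27 × 1.55 = 1.122 m³/s
w_7 = (12.7 − 8.6)/2 = 2.05 m; q_7 = 0.53 × 1.25 × 2.05 = 1.358 m³/s
Stations 1, 8 contribute zero (depth or velocity is 0).
Q = Σ qᵢ = 9.042 m³/s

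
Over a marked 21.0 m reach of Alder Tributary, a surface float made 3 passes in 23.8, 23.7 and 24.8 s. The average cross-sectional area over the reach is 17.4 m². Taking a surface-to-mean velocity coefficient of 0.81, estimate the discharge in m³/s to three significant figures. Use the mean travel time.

t̄ = (23.8 + 23.7 + 24.8) / 3 = 24.1 s
v_surface = L / t̄ = 21.0 / 24.1 = 0.8714 m/s
v_mean = 0.81 × 0.8714 = 0.7058 m/s
Q = A × v_mean = 17.4 × 0.7058 = 12.28 m³/s

12.3 m³/s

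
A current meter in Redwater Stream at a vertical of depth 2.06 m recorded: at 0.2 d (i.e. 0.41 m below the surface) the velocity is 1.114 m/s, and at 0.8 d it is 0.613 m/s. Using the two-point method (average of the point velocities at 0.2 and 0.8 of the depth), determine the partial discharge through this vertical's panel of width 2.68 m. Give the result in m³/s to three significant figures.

v̄ = (1.114 + 0.613) / 2 = 0.8635 m/s
q = v̄ × d × w = 0.8635 × 2.06 × 2.68 = 4.767 m³/s

4.77 m³/s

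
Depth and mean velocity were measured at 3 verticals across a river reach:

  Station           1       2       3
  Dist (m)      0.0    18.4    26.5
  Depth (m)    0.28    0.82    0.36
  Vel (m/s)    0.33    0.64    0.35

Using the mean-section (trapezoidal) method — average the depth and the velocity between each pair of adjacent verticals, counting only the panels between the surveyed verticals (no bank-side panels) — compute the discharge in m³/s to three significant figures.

Panel 1-2: Δb = 18.4 m, d̄ = (0.28+0.82)/2 = 0.55, v̄ = (0.33+0.64)/2 = 0.485 → q = 18.4×0.55×0.485 = 4.908 m³/s
Panel 2-3: Δb = 8.1 m, d̄ = (0.82+0.36)/2 = 0.59, v̄ = (0.64+0.35)/2 = 0.495 → q = 8.1×0.59×0.495 = 2.366 m³/s
Q = Σ q = 7.274 m³/s

7.27 m³/s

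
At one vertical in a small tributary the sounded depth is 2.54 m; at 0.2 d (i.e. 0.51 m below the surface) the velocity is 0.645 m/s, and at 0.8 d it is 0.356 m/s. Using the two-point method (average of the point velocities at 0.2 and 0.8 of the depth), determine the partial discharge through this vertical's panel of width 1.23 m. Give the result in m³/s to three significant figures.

v̄ = (0.645 + 0.356) / 2 = 0.5005 m/s
q = v̄ × d × w = 0.5005 × 2.54 × 1.23 = 1.564 m³/s

1.56 m³/s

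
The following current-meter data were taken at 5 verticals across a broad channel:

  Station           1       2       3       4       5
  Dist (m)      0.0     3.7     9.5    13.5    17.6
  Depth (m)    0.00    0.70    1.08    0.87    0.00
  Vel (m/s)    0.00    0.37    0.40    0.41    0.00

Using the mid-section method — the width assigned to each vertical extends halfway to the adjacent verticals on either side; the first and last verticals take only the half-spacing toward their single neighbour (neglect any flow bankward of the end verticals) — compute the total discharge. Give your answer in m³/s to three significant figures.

w_2 = (9.5 − 0.0)/2 = 4.75 m; q_2 = 0.37 × 0.70 × 4.75 = 1.230 m³/s
w_3 = (13.5 − 3.7)/2 = 4.9 m; q_3 = 0.40 × 1.08 × 4.9 = 2.117 m³/s
w_4 = (17.6 − 9.5)/2 = 4.05 m; q_4 = 0.41 × 0.87 × 4.05 = 1.445 m³/s
Stations 1, 5 contribute zero (depth or velocity is 0).
Q = Σ qᵢ = 4.792 m³/s

4.79 m³/s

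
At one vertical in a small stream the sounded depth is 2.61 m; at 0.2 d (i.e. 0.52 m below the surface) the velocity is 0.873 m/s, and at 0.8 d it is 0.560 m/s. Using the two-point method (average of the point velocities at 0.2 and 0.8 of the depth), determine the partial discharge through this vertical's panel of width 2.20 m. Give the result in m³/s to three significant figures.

v̄ = (0.873 + 0.560) / 2 = 0.7165 m/s
q = v̄ × d × w = 0.7165 × 2.61 × 2.20 = 4.114 m³/s

4.11 m³/s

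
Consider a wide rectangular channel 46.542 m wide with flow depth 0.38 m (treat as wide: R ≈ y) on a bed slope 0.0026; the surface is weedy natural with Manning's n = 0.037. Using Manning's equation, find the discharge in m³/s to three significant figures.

12.8 m³/s

A = b·y = 46.542 × 0.38 = 17.69 m²
Wide channel: R ≈ y = 0.38 m
Q = (1/n)·A·R^(2/3)·S^(1/2) = (1/0.037) × 17.69 × 0.3800^(2/3) × 0.0026^(1/2) = 12.79 m³/s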